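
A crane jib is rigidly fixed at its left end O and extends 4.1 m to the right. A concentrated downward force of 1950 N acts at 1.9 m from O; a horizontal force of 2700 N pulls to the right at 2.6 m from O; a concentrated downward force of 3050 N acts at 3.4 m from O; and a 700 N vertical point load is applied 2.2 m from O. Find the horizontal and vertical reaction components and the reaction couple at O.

O_x = -2700 N, O_y = 5700 N, M_O = 15620 N·m

ΣF_x = 0: O_x + 2700 = 0 → O_x = -2700 N.
ΣF_y = 0: O_y − 1950 − 3050 − 700 = 0 → O_y = 5700 N.
ΣM about O: M_O − 1950·1.9 − 3050·3.4 − 700·2.2 = 0 → M_O = 15620 N·m.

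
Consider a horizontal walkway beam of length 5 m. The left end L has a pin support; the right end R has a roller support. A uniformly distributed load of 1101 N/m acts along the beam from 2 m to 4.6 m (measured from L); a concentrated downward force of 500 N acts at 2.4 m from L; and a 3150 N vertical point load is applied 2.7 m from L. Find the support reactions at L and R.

L_x = 0, L_y = 2682 N, R_y = 3830 N

Resultant of the distributed load: 1101 × 2.6 = 2862.6 N at 3.3 m from L.
Taking moments about L: R_y·5 − (1101·2.6)·3.3 − 500·2.4 − 3150·2.7 = 0 → R_y = 19151.58/5 = 3830.32 ≈ 3830 N.
ΣF_y = 0: L_y + 3830.32 − 1101·2.6 − 500 − 3150 = 0 → L_y = 2682 N.
ΣF_x = 0: no horizontal applied forces, so L_x = 0.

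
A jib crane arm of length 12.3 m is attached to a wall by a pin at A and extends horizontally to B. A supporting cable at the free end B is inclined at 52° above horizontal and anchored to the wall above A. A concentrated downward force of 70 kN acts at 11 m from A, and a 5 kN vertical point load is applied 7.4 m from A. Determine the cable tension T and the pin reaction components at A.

ΣM about A: T·sin52°·12.3 − 70·11 − 5·7.4 = 0 → T = 807/(12.3·0.788011) = 83.2599 ≈ 83.26 kN.
ΣF_x = 0: A_x − T·cos52° = 0 → A_x = 83.2599 × 0.615661 = 51.26 kN.
ΣF_y = 0: A_y + T·sin52° − 70 − 5 = 0 → A_y = 75 − 83.2599 × 0.788011 = 9.390 kN.

T = 83.26 kN, A_x = 51.26 kN, A_y = 9.390 kN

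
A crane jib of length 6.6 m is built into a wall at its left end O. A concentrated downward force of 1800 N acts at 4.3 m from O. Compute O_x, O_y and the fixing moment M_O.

ΣF_x = 0: O_x = 0.
ΣF_y = 0: O_y − 1800 = 0 → O_y = 1800 N.
ΣM about O: M_O − 1800·4.3 = 0 → M_O = 7740 N·m.

O_x = 0, O_y = 1800 N, M_O = 7740 N·m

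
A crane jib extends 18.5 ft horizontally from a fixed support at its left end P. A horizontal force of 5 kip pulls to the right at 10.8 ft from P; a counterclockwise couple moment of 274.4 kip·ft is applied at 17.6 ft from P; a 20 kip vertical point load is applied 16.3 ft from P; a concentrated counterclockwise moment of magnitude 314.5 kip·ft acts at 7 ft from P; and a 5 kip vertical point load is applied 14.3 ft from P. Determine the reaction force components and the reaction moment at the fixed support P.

ΣF_x = 0: P_x + 5 = 0 → P_x = -5.000 kip.
ΣF_y = 0: P_y − 20 − 5 = 0 → P_y = 25.00 kip.
ΣM about P: M_P + 274.4 − 20·16.3 + 314.5 − 5·14.3 = 0 → M_P = -191.4 kip·ft.

P_x = -5.000 kip, P_y = 25.00 kip, M_P = -191.4 kip·ft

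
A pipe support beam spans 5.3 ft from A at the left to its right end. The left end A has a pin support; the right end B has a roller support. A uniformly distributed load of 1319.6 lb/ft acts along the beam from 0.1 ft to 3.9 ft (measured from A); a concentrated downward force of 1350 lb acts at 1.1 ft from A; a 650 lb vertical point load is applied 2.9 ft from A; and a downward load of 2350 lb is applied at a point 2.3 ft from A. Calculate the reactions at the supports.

A_x = 0, A_y = 5817 lb, B_y = 3548 lb

Resultant of the distributed load: 1319.6 × 3.8 = 5014.48 lb at 2 ft from A.
Taking moments about A: B_y·5.3 − (1319.6·3.8)·2 − 1350·1.1 − 650·2.9 − 2350·2.3 = 0 → B_y = 18803.96/5.3 = 3547.92 ≈ 3548 lb.
ΣF_y = 0: A_y + 3547.92 − 1319.6·3.8 − 1350 − 650 − 2350 = 0 → A_y = 5817 lb.
ΣF_x = 0: no horizontal applied forces, so A_x = 0.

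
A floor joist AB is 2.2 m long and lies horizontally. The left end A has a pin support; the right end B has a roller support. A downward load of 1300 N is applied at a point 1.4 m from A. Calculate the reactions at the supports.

Moments about A: B_y·2.2 − 1300·1.4 = 0 → B_y = 1820/2.2 = 827.273 ≈ 827.3 N.
ΣF_y = 0: A_y + 827.273 − 1300 = 0 → A_y = 472.7 N.
ΣF_x = 0: no horizontal applied forces, so A_x = 0.

A_x = 0, A_y = 472.7 N, B_y = 827.3 N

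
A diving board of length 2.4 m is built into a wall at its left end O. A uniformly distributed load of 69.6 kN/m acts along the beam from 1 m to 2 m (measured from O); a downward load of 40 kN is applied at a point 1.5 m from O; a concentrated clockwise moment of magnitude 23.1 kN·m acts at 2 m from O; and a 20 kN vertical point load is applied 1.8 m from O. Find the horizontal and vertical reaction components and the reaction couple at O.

Resultant of the distributed load: 69.6 × 1 = 69.6 kN at 1.5 m from O.
ΣF_x = 0: O_x = 0.
ΣF_y = 0: O_y − 69.6·1 − 40 − 20 = 0 → O_y = 129.6 kN.
ΣM about O: M_O − (69.6·1)·1.5 − 40·1.5 − 23.1 − 20·1.8 = 0 → M_O = 223.5 kN·m.

O_x = 0, O_y = 129.6 kN, M_O = 223.5 kN·m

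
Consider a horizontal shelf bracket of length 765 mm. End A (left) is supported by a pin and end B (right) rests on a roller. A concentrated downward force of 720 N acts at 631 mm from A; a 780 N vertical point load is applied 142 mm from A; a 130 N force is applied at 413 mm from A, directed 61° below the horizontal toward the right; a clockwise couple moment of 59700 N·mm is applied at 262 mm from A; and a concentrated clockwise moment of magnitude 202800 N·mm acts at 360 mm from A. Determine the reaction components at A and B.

A_x = -63.03 N, A_y = 470.5 N, B_y = 1143 N

ΣM about A: B_y·765 − 720·631 − 780·142 − 130·sin61°·413 − 59700 − 202800 = 0 → B_y = 874538/765 = 1143.19 ≈ 1143 N.
ΣF_y = 0: A_y + 1143.19 − 720 − 780 − 130·sin61° = 0 → A_y = 470.5 N.
ΣF_x = 0: A_x + 130·cos61° = 0 → A_x = -63.03 N.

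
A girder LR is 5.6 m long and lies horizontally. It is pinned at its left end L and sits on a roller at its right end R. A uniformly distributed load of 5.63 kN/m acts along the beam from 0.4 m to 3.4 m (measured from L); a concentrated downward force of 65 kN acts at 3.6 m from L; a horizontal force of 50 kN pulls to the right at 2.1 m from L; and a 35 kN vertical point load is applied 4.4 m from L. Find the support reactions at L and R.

Resultant of the distributed load: 5.63 × 3 = 16.89 kN at 1.9 m from L.
Moments about L: R_y·5.6 − (5.63·3)·1.9 − 65·3.6 − 35·4.4 = 0 → R_y = 420.091/5.6 = 75.0162 ≈ 75.02 kN.
ΣF_y = 0: L_y + 75.0162 − 5.63·3 − 65 − 35 = 0 → L_y = 41.87 kN.
ΣF_x = 0: L_x + 50 = 0 → L_x = -50.00 kN.

L_x = -50.00 kN, L_y = 41.87 kN, R_y = 75.02 kN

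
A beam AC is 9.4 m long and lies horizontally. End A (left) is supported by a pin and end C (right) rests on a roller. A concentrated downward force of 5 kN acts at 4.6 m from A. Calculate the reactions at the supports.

Moments about A: C_y·9.4 − 5·4.6 = 0 → C_y = 23/9.4 = 2.44681 ≈ 2.447 kN.
ΣF_y = 0: A_y + 2.44681 − 5 = 0 → A_y = 2.553 kN.
ΣF_x = 0: no horizontal applied forces, so A_x = 0.

A_x = 0, A_y = 2.553 kN, C_y = 2.447 kN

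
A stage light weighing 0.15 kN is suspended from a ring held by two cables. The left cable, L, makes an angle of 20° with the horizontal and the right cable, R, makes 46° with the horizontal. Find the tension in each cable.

T_L = 0.1141 kN, T_R = 0.1543 kN

ΣF_x = 0: −T_L·cos20° + T_R·cos46° = 0 → T_R = 1.35274·T_L.
ΣF_y = 0: T_L·sin20° + T_R·sin46° = 0.15.
Substitute: T_L·(0.34202 + 1.35274·0.71934) = 0.15 → T_L = 0.11406 ≈ 0.1141 kN.
Then T_R = 1.35274 × 0.11406 = 0.1543 kN.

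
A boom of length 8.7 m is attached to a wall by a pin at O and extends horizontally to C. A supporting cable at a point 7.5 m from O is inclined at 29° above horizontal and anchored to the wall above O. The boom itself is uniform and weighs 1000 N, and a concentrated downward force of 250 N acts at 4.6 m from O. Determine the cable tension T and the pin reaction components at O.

T = 1513 N, O_x = 1323 N, O_y = 516.7 N

ΣM about O: T·sin29°·7.5 − 1000·4.35 − 250·4.6 = 0 → T = 5500/(7.5·0.48481) = 1512.62 ≈ 1513 N.
ΣF_x = 0: O_x − T·cos29° = 0 → O_x = 1512.62 × 0.87462 = 1323 N.
ΣF_y = 0: O_y + T·sin29° − 1000 − 250 = 0 → O_y = 1250 − 1512.62 × 0.48481 = 516.7 N.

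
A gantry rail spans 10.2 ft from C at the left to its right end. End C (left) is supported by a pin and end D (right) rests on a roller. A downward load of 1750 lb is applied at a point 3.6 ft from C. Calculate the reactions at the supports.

ΣM about C: D_y·10.2 − 1750·3.6 = 0 → D_y = 6300/10.2 = 617.647 ≈ 617.6 lb.
ΣF_y = 0: C_y + 617.647 − 1750 = 0 → C_y = 1132 lb.
ΣF_x = 0: no horizontal applied forces, so C_x = 0.

C_x = 0, C_y = 1132 lb, D_y = 617.6 lb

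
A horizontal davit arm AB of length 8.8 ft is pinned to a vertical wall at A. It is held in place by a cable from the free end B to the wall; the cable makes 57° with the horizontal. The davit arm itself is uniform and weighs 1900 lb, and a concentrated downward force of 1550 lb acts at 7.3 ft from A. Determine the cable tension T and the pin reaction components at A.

ΣM about A: T·sin57°·8.8 − 1900·4.4 − 1550·7.3 = 0 → T = 19675/(8.8·0.838671) = 2665.88 ≈ 2666 lb.
ΣF_x = 0: A_x − T·cos57° = 0 → A_x = 2665.88 × 0.544639 = 1452 lb.
ΣF_y = 0: A_y + T·sin57° − 1900 − 1550 = 0 → A_y = 3450 − 2665.88 × 0.838671 = 1214 lb.

T = 2666 lb, A_x = 1452 lb, A_y = 1214 lb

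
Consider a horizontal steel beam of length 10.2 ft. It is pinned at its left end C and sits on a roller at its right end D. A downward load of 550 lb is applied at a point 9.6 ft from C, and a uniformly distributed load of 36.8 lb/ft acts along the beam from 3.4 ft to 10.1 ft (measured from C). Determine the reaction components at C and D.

C_x = 0, C_y = 115.7 lb, D_y = 680.8 lb

Resultant of the distributed load: 36.8 × 6.7 = 246.56 lb at 6.75 ft from C.
ΣM about C: D_y·10.2 − 550·9.6 − (36.8·6.7)·6.75 = 0 → D_y = 6944.28/10.2 = 680.812 ≈ 680.8 lb.
ΣF_y = 0: C_y + 680.812 − 550 − 36.8·6.7 = 0 → C_y = 115.7 lb.
ΣF_x = 0: no horizontal applied forces, so C_x = 0.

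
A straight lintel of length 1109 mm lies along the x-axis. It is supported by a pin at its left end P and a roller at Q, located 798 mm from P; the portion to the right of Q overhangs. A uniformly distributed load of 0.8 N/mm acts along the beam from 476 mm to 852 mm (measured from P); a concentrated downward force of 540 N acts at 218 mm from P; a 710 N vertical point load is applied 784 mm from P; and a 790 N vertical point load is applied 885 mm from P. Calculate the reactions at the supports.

Resultant of the distributed load: 0.8 × 376 = 300.8 N at 664 mm from P.
Taking moments about P: Q_y·798 − (0.8·376)·664 − 540·218 − 710·784 − 790·885 = 0 → Q_y = 1573241.2/798 = 1971.48 ≈ 1971 N.
ΣF_y = 0: P_y + 1971.48 − 0.8·376 − 540 − 710 − 790 = 0 → P_y = 369.3 N.
ΣF_x = 0: no horizontal applied forces, so P_x = 0.

P_x = 0, P_y = 369.3 N, Q_y = 1971 N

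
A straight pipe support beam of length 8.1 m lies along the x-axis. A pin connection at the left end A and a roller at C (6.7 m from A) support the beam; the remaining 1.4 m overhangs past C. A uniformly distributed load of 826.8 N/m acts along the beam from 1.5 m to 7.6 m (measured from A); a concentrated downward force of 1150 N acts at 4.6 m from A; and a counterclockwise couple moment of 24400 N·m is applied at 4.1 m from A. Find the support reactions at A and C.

A_x = 0, A_y = 5621 N, C_y = 572.8 N

Resultant of the distributed load: 826.8 × 6.1 = 5043.48 N at 4.55 m from A.
Taking moments about A: C_y·6.7 − (826.8·6.1)·4.55 − 1150·4.6 + 24400 = 0 → C_y = 3837.834/6.7 = 572.811 ≈ 572.8 N.
ΣF_y = 0: A_y + 572.811 − 826.8·6.1 − 1150 = 0 → A_y = 5621 N.
ΣF_x = 0: no horizontal applied forces, so A_x = 0.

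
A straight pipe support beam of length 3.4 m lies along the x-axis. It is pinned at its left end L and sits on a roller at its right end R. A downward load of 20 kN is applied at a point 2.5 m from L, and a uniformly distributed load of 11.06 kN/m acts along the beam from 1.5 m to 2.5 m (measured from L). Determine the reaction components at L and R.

Resultant of the distributed load: 11.06 × 1 = 11.06 kN at 2 m from L.
Taking moments about L: R_y·3.4 − 20·2.5 − (11.06·1)·2 = 0 → R_y = 72.12/3.4 = 21.2118 ≈ 21.21 kN.
ΣF_y = 0: L_y + 21.2118 − 20 − 11.06·1 = 0 → L_y = 9.848 kN.
ΣF_x = 0: no horizontal applied forces, so L_x = 0.

L_x = 0, L_y = 9.848 kN, R_y = 21.21 kN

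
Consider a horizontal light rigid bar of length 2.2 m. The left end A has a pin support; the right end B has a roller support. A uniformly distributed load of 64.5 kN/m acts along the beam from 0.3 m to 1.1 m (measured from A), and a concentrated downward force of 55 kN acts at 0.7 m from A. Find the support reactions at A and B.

A_x = 0, A_y = 72.68 kN, B_y = 33.92 kN

Resultant of the distributed load: 64.5 × 0.8 = 51.6 kN at 0.7 m from A.
Moments about A: B_y·2.2 − (64.5·0.8)·0.7 − 55·0.7 = 0 → B_y = 74.62/2.2 = 33.9182 ≈ 33.92 kN.
ΣF_y = 0: A_y + 33.9182 − 64.5·0.8 − 55 = 0 → A_y = 72.68 kN.
ΣF_x = 0: no horizontal applied forces, so A_x = 0.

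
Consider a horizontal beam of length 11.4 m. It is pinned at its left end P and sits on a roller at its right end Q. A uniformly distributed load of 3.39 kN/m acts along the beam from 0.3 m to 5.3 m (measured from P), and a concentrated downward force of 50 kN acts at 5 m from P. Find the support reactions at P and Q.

P_x = 0, P_y = 40.86 kN, Q_y = 26.09 kN

Resultant of the distributed load: 3.39 × 5 = 16.95 kN at 2.8 m from P.
Moments about P: Q_y·11.4 − (3.39·5)·2.8 − 50·5 = 0 → Q_y = 297.46/11.4 = 26.093 ≈ 26.09 kN.
ΣF_y = 0: P_y + 26.093 − 3.39·5 − 50 = 0 → P_y = 40.86 kN.
ΣF_x = 0: no horizontal applied forces, so P_x = 0.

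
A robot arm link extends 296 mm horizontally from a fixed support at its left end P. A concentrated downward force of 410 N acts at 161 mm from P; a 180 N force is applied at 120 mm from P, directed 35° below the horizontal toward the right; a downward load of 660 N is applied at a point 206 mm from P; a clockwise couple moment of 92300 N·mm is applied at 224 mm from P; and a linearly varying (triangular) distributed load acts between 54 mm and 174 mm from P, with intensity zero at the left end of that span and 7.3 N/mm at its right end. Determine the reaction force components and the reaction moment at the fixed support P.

P_x = -147.4 N, P_y = 1611 N, M_P = 365400 N·mm

Resultant of the triangular load: ½ × 7.3 × 120 = 438 N, acting at 134 mm from P (one-third of the span from the peak).
ΣF_x = 0: P_x + 180·cos35° = 0 → P_x = -147.4 N.
ΣF_y = 0: P_y − 410 − 180·sin35° − 660 − ½·7.3·120 = 0 → P_y = 1611 N.
ΣM about P: M_P − 410·161 − 180·sin35°·120 − 660·206 − 92300 − (½·7.3·120)·134 = 0 → M_P = 365400 N·mm.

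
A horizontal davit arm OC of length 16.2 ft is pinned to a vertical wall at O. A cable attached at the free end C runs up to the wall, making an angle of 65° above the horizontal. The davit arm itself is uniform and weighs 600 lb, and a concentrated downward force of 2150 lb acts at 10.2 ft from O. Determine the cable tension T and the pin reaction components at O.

T = 1825 lb, O_x = 771.1 lb, O_y = 1096 lb

ΣM about O: T·sin65°·16.2 − 600·8.1 − 2150·10.2 = 0 → T = 26790/(16.2·0.906308) = 1824.66 ≈ 1825 lb.
ΣF_x = 0: O_x − T·cos65° = 0 → O_x = 1824.66 × 0.422618 = 771.1 lb.
ΣF_y = 0: O_y + T·sin65° − 600 − 2150 = 0 → O_y = 2750 − 1824.66 × 0.906308 = 1096 lb.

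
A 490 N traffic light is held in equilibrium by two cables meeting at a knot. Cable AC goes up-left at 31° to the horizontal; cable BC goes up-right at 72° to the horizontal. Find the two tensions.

T_AC = 155.4 N, T_BC = 431.1 N

ΣF_x = 0: −T_AC·cos31° + T_BC·cos72° = 0 → T_BC = 2.77385·T_AC.
ΣF_y = 0: T_AC·sin31° + T_BC·sin72° = 490.
Substitute: T_AC·(0.515038 + 2.77385·0.951057) = 490 → T_AC = 155.401 ≈ 155.4 N.
Then T_BC = 2.77385 × 155.401 = 431.1 N.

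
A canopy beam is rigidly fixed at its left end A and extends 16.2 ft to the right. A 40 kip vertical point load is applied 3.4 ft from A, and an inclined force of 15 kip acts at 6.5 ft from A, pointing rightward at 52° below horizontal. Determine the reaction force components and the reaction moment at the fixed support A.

A_x = -9.235 kip, A_y = 51.82 kip, M_A = 212.8 kip·ft

ΣF_x = 0: A_x + 15·cos52° = 0 → A_x = -9.235 kip.
ΣF_y = 0: A_y − 40 − 15·sin52° = 0 → A_y = 51.82 kip.
ΣM about A: M_A − 40·3.4 − 15·sin52°·6.5 = 0 → M_A = 212.8 kip·ft.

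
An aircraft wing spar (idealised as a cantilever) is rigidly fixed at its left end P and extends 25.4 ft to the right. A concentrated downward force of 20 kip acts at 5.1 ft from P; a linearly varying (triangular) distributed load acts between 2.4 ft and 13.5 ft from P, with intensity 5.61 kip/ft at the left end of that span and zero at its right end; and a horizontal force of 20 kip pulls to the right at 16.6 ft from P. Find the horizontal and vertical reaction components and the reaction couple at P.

P_x = -20.00 kip, P_y = 51.14 kip, M_P = 291.9 kip·ft

Resultant of the triangular load: ½ × 5.61 × 11.1 = 31.1355 kip, acting at 6.1 ft from P (one-third of the span from the peak).
ΣF_x = 0: P_x + 20 = 0 → P_x = -20.00 kip.
ΣF_y = 0: P_y − 20 − ½·5.61·11.1 = 0 → P_y = 51.14 kip.
ΣM about P: M_P − 20·5.1 − (½·5.61·11.1)·6.1 = 0 → M_P = 291.9 kip·ft.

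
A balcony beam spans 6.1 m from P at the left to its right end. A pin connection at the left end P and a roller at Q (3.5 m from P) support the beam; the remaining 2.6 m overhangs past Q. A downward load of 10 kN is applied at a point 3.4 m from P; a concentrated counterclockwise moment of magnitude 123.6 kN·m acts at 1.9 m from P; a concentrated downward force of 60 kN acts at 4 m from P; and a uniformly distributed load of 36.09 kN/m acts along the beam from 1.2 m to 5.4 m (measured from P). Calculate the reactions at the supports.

P_x = 0, P_y = 35.69 kN, Q_y = 185.9 kN

Resultant of the distributed load: 36.09 × 4.2 = 151.578 kN at 3.3 m from P.
Moments about P: Q_y·3.5 − 10·3.4 + 123.6 − 60·4 − (36.09·4.2)·3.3 = 0 → Q_y = 650.6074/3.5 = 185.888 ≈ 185.9 kN.
ΣF_y = 0: P_y + 185.888 − 10 − 60 − 36.09·4.2 = 0 → P_y = 35.69 kN.
ΣF_x = 0: no horizontal applied forces, so P_x = 0.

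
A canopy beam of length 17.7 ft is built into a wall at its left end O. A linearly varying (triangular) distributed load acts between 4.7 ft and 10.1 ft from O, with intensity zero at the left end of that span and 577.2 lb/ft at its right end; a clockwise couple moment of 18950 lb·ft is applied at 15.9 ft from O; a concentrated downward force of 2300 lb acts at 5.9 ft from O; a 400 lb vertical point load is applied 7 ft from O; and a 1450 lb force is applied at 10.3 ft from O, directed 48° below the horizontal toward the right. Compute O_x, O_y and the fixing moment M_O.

Resultant of the triangular load: ½ × 577.2 × 5.4 = 1558.44 lb, acting at 8.3 ft from O (one-third of the span from the peak).
ΣF_x = 0: O_x + 1450·cos48° = 0 → O_x = -970.2 lb.
ΣF_y = 0: O_y − ½·577.2·5.4 − 2300 − 400 − 1450·sin48° = 0 → O_y = 5336 lb.
ΣM about O: M_O − (½·577.2·5.4)·8.3 − 18950 − 2300·5.9 − 400·7 − 1450·sin48°·10.3 = 0 → M_O = 59350 lb·ft.

O_x = -970.2 lb, O_y = 5336 lb, M_O = 59350 lb·ft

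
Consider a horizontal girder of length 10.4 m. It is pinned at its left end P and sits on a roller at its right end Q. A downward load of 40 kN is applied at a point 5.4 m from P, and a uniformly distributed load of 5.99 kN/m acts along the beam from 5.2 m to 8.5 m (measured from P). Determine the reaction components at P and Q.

P_x = 0, P_y = 25.98 kN, Q_y = 33.79 kN

Resultant of the distributed load: 5.99 × 3.3 = 19.767 kN at 6.85 m from P.
ΣM about P: Q_y·10.4 − 40·5.4 − (5.99·3.3)·6.85 = 0 → Q_y = 351.40395/10.4 = 33.7888 ≈ 33.79 kN.
ΣF_y = 0: P_y + 33.7888 − 40 − 5.99·3.3 = 0 → P_y = 25.98 kN.
ΣF_x = 0: no horizontal applied forces, so P_x = 0.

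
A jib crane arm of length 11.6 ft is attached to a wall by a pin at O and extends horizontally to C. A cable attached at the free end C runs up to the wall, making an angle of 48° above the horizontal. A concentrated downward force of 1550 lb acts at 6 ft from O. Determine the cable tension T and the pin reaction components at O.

T = 1079 lb, O_x = 721.9 lb, O_y = 748.3 lb

ΣM about O: T·sin48°·11.6 − 1550·6 = 0 → T = 9300/(11.6·0.743145) = 1078.83 ≈ 1079 lb.
ΣF_x = 0: O_x − T·cos48° = 0 → O_x = 1078.83 × 0.669131 = 721.9 lb.
ΣF_y = 0: O_y + T·sin48° − 1550 = 0 → O_y = 1550 − 1078.83 × 0.743145 = 748.3 lb.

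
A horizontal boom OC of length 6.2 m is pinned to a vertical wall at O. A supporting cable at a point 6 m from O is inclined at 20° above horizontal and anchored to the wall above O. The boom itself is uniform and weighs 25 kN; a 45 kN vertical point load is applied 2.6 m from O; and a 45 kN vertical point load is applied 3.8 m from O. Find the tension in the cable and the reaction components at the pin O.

ΣM about O: T·sin20°·6 − 25·3.1 − 45·2.6 − 45·3.8 = 0 → T = 365.5/(6·0.34202) = 178.108 ≈ 178.1 kN.
ΣF_x = 0: O_x − T·cos20° = 0 → O_x = 178.108 × 0.939693 = 167.4 kN.
ΣF_y = 0: O_y + T·sin20° − 25 − 45 − 45 = 0 → O_y = 115 − 178.108 × 0.34202 = 54.08 kN.

T = 178.1 kN, O_x = 167.4 kN, O_y = 54.08 kN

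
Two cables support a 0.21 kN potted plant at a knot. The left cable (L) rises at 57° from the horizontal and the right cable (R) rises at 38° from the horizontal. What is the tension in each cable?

ΣF_x = 0: −T_L·cos57° + T_R·cos38° = 0 → T_R = 0.691157·T_L.
ΣF_y = 0: T_L·sin57° + T_R·sin38° = 0.21.
Substitute: T_L·(0.838671 + 0.691157·0.615661) = 0.21 → T_L = 0.166114 ≈ 0.1661 kN.
Then T_R = 0.691157 × 0.166114 = 0.1148 kN.

T_L = 0.1661 kN, T_R = 0.1148 kN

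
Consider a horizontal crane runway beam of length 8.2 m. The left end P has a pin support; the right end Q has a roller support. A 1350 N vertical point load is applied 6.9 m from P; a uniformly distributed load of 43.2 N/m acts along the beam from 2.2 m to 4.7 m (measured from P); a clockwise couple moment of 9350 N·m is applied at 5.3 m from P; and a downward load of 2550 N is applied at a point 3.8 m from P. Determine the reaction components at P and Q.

Resultant of the distributed load: 43.2 × 2.5 = 108 N at 3.45 m from P.
Moments about P: Q_y·8.2 − 1350·6.9 − (43.2·2.5)·3.45 − 9350 − 2550·3.8 = 0 → Q_y = 28727.6/8.2 = 3503.37 ≈ 3503 N.
ΣF_y = 0: P_y + 3503.37 − 1350 − 43.2·2.5 − 2550 = 0 → P_y = 504.6 N.
ΣF_x = 0: no horizontal applied forces, so P_x = 0.

P_x = 0, P_y = 504.6 N, Q_y = 3503 N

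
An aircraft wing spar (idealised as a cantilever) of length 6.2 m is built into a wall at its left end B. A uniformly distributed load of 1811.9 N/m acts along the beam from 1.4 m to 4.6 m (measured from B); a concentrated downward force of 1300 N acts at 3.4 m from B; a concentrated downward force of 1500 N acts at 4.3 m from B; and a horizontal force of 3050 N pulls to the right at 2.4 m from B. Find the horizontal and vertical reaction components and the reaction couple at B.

Resultant of the distributed load: 1811.9 × 3.2 = 5798.08 N at 3 m from B.
ΣF_x = 0: B_x + 3050 = 0 → B_x = -3050 N.
ΣF_y = 0: B_y − 1811.9·3.2 − 1300 − 1500 = 0 → B_y = 8598 N.
ΣM about B: M_B − (1811.9·3.2)·3 − 1300·3.4 − 1500·4.3 = 0 → M_B = 28260 N·m.

B_x = -3050 N, B_y = 8598 N, M_B = 28260 N·m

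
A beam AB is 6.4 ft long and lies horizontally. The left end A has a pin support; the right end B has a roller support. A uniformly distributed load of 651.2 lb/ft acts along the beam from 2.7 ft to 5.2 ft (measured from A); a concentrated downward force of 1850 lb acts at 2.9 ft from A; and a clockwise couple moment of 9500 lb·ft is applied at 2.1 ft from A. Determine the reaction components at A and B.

A_x = 0, A_y = 150.6 lb, B_y = 3327 lb

Resultant of the distributed load: 651.2 × 2.5 = 1628 lb at 3.95 ft from A.
Taking moments about A: B_y·6.4 − (651.2·2.5)·3.95 − 1850·2.9 − 9500 = 0 → B_y = 21295.6/6.4 = 3327.44 ≈ 3327 lb.
ΣF_y = 0: A_y + 3327.44 − 651.2·2.5 − 1850 = 0 → A_y = 150.6 lb.
ΣF_x = 0: no horizontal applied forces, so A_x = 0.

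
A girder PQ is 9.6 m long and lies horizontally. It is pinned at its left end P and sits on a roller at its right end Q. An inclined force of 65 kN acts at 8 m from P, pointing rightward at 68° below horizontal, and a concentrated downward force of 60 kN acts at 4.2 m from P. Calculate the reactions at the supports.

Taking moments about P: Q_y·9.6 − 65·sin68°·8 − 60·4.2 = 0 → Q_y = 734.136/9.6 = 76.4725 ≈ 76.47 kN.
ΣF_y = 0: P_y + 76.4725 − 65·sin68° − 60 = 0 → P_y = 43.79 kN.
ΣF_x = 0: P_x + 65·cos68° = 0 → P_x = -24.35 kN.

P_x = -24.35 kN, P_y = 43.79 kN, Q_y = 76.47 kN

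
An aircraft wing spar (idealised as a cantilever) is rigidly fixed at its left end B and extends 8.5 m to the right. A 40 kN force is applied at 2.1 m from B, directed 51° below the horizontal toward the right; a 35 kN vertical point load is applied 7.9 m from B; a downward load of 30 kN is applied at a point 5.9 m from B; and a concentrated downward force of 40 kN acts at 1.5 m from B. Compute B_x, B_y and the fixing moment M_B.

B_x = -25.17 kN, B_y = 136.1 kN, M_B = 578.8 kN·m

ΣF_x = 0: B_x + 40·cos51° = 0 → B_x = -25.17 kN.
ΣF_y = 0: B_y − 40·sin51° − 35 − 30 − 40 = 0 → B_y = 136.1 kN.
ΣM about B: M_B − 40·sin51°·2.1 − 35·7.9 − 30·5.9 − 40·1.5 = 0 → M_B = 578.8 kN·m.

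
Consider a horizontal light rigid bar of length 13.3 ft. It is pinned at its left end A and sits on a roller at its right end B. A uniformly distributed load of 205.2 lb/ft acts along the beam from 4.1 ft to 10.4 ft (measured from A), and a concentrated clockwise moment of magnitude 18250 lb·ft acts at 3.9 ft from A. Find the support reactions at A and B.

Resultant of the distributed load: 205.2 × 6.3 = 1292.76 lb at 7.25 ft from A.
ΣM about A: B_y·13.3 − (205.2·6.3)·7.25 − 18250 = 0 → B_y = 27622.51/13.3 = 2076.88 ≈ 2077 lb.
ΣF_y = 0: A_y + 2076.88 − 205.2·6.3 = 0 → A_y = -784.1 lb.
ΣF_x = 0: no horizontal applied forces, so A_x = 0.

A_x = 0, A_y = -784.1 lb, B_y = 2077 lb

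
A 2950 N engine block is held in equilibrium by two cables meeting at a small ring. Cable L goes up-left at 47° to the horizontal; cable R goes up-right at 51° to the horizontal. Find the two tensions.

T_L = 1875 N, T_R = 2032 N

ΣF_x = 0: −T_L·cos47° + T_R·cos51° = 0 → T_R = 1.08371·T_L.
ΣF_y = 0: T_L·sin47° + T_R·sin51° = 2950.
Substitute: T_L·(0.731354 + 1.08371·0.777146) = 2950 → T_L = 1874.74 ≈ 1875 N.
Then T_R = 1.08371 × 1874.74 = 2032 N.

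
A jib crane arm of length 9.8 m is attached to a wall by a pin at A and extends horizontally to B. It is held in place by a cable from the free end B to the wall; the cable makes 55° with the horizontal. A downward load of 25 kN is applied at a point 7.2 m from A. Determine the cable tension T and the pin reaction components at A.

T = 22.42 kN, A_x = 12.86 kN, A_y = 6.633 kN

ΣM about A: T·sin55°·9.8 − 25·7.2 = 0 → T = 180/(9.8·0.819152) = 22.4224 ≈ 22.42 kN.
ΣF_x = 0: A_x − T·cos55° = 0 → A_x = 22.4224 × 0.573576 = 12.86 kN.
ΣF_y = 0: A_y + T·sin55° − 25 = 0 → A_y = 25 − 22.4224 × 0.819152 = 6.633 kN.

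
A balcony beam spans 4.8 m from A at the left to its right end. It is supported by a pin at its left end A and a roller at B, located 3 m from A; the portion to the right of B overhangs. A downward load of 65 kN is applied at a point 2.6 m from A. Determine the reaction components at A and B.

Taking moments about A: B_y·3 − 65·2.6 = 0 → B_y = 169/3 = 56.3333 ≈ 56.33 kN.
ΣF_y = 0: A_y + 56.3333 − 65 = 0 → A_y = 8.667 kN.
ΣF_x = 0: no horizontal applied forces, so A_x = 0.

A_x = 0, A_y = 8.667 kN, B_y = 56.33 kN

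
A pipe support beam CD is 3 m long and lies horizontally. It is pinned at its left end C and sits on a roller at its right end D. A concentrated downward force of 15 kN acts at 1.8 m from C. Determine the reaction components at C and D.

C_x = 0, C_y = 6.000 kN, D_y = 9.000 kN

Taking moments about C: D_y·3 − 15·1.8 = 0 → D_y = 27/3 = 9.000 kN.
ΣF_y = 0: C_y + 9 − 15 = 0 → C_y = 6.000 kN.
ΣF_x = 0: no horizontal applied forces, so C_x = 0.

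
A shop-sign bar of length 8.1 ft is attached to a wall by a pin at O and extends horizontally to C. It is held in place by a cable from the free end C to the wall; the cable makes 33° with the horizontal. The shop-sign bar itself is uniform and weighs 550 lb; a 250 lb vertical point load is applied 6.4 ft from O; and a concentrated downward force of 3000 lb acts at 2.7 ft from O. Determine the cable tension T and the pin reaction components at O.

ΣM about O: T·sin33°·8.1 − 550·4.05 − 250·6.4 − 3000·2.7 = 0 → T = 11927.5/(8.1·0.544639) = 2703.68 ≈ 2704 lb.
ΣF_x = 0: O_x − T·cos33° = 0 → O_x = 2703.68 × 0.838671 = 2267 lb.
ΣF_y = 0: O_y + T·sin33° − 550 − 250 − 3000 = 0 → O_y = 3800 − 2703.68 × 0.544639 = 2327 lb.

T = 2704 lb, O_x = 2267 lb, O_y = 2327 lb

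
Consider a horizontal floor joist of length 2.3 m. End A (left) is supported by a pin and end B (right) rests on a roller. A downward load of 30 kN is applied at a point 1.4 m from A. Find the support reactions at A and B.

A_x = 0, A_y = 11.74 kN, B_y = 18.26 kN

Taking moments about A: B_y·2.3 − 30·1.4 = 0 → B_y = 42/2.3 = 18.2609 ≈ 18.26 kN.
ΣF_y = 0: A_y + 18.2609 − 30 = 0 → A_y = 11.74 kN.
ΣF_x = 0: no horizontal applied forces, so A_x = 0.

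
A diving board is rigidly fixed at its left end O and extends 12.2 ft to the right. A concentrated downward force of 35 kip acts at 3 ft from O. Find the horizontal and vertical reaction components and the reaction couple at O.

O_x = 0, O_y = 35.00 kip, M_O = 105.0 kip·ft

ΣF_x = 0: O_x = 0.
ΣF_y = 0: O_y − 35 = 0 → O_y = 35.00 kip.
ΣM about O: M_O − 35·3 = 0 → M_O = 105.0 kip·ft.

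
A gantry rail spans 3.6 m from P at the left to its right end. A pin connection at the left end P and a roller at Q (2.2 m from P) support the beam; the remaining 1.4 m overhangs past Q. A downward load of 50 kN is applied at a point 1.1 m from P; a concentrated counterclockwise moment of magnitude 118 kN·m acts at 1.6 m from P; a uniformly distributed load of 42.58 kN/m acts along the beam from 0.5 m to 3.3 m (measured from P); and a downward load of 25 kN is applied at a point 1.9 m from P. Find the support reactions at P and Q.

P_x = 0, P_y = 98.30 kN, Q_y = 95.92 kN

Resultant of the distributed load: 42.58 × 2.8 = 119.224 kN at 1.9 m from P.
Taking moments about P: Q_y·2.2 − 50·1.1 + 118 − (42.58·2.8)·1.9 − 25·1.9 = 0 → Q_y = 211.0256/2.2 = 95.9207 ≈ 95.92 kN.
ΣF_y = 0: P_y + 95.9207 − 50 − 42.58·2.8 − 25 = 0 → P_y = 98.30 kN.
ΣF_x = 0: no horizontal applied forces, so P_x = 0.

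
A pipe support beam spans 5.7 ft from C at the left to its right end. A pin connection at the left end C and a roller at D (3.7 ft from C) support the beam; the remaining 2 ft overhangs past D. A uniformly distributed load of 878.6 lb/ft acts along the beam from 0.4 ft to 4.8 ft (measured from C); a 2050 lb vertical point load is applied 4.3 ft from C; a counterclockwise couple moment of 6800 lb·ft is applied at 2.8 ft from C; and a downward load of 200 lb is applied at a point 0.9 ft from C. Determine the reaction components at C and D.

Resultant of the distributed load: 878.6 × 4.4 = 3865.84 lb at 2.6 ft from C.
ΣM about C: D_y·3.7 − (878.6·4.4)·2.6 − 2050·4.3 + 6800 − 200·0.9 = 0 → D_y = 12246.184/3.7 = 3309.78 ≈ 3310 lb.
ΣF_y = 0: C_y + 3309.78 − 878.6·4.4 − 2050 − 200 = 0 → C_y = 2806 lb.
ΣF_x = 0: no horizontal applied forces, so C_x = 0.

C_x = 0, C_y = 2806 lb, D_y = 3310 lb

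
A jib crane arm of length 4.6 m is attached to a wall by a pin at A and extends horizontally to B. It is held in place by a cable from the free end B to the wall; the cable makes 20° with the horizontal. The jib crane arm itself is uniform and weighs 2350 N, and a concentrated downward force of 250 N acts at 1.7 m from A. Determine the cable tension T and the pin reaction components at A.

ΣM about A: T·sin20°·4.6 − 2350·2.3 − 250·1.7 = 0 → T = 5830/(4.6·0.34202) = 3705.61 ≈ 3706 N.
ΣF_x = 0: A_x − T·cos20° = 0 → A_x = 3705.61 × 0.939693 = 3482 N.
ΣF_y = 0: A_y + T·sin20° − 2350 − 250 = 0 → A_y = 2600 − 3705.61 × 0.34202 = 1333 N.

T = 3706 N, A_x = 3482 N, A_y = 1333 N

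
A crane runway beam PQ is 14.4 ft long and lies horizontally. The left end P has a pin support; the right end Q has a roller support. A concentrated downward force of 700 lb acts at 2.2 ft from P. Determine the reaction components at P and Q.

ΣM about P: Q_y·14.4 − 700·2.2 = 0 → Q_y = 1540/14.4 = 106.944 ≈ 106.9 lb.
ΣF_y = 0: P_y + 106.944 − 700 = 0 → P_y = 593.1 lb.
ΣF_x = 0: no horizontal applied forces, so P_x = 0.

P_x = 0, P_y = 593.1 lb, Q_y = 106.9 lb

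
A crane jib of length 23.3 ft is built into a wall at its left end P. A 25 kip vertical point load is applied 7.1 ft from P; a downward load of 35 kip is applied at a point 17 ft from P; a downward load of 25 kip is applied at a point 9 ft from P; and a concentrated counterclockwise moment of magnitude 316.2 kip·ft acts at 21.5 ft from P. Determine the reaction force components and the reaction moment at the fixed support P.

ΣF_x = 0: P_x = 0.
ΣF_y = 0: P_y − 25 − 35 − 25 = 0 → P_y = 85.00 kip.
ΣM about P: M_P − 25·7.1 − 35·17 − 25·9 + 316.2 = 0 → M_P = 681.3 kip·ft.

P_x = 0, P_y = 85.00 kip, M_P = 681.3 kip·ft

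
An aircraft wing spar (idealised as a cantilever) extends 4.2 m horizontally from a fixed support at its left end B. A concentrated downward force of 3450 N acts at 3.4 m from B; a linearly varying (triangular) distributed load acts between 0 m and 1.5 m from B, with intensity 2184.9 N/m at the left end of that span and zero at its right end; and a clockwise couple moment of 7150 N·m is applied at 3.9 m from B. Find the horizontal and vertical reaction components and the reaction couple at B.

B_x = 0, B_y = 5089 N, M_B = 19700 N·m

Resultant of the triangular load: ½ × 2184.9 × 1.5 = 1638.675 N, acting at 0.5 m from B (one-third of the span from the peak).
ΣF_x = 0: B_x = 0.
ΣF_y = 0: B_y − 3450 − ½·2184.9·1.5 = 0 → B_y = 5089 N.
ΣM about B: M_B − 3450·3.4 − (½·2184.9·1.5)·0.5 − 7150 = 0 → M_B = 19700 N·m.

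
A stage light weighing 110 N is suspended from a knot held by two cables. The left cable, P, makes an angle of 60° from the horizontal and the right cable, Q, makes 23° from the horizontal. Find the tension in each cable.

ΣF_x = 0: −T_P·cos60° + T_Q·cos23° = 0 → T_Q = 0.54318·T_P.
ΣF_y = 0: T_P·sin60° + T_Q·sin23° = 110.
Substitute: T_P·(0.866025 + 0.54318·0.390731) = 110 → T_P = 102.016 ≈ 102.0 N.
Then T_Q = 0.54318 × 102.016 = 55.41 N.

T_P = 102.0 N, T_Q = 55.41 N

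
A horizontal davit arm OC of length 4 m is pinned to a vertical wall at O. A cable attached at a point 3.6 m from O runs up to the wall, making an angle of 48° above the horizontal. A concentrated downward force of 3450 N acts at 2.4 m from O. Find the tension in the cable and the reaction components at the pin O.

ΣM about O: T·sin48°·3.6 − 3450·2.4 = 0 → T = 8280/(3.6·0.743145) = 3094.95 ≈ 3095 N.
ΣF_x = 0: O_x − T·cos48° = 0 → O_x = 3094.95 × 0.669131 = 2071 N.
ΣF_y = 0: O_y + T·sin48° − 3450 = 0 → O_y = 3450 − 3094.95 × 0.743145 = 1150 N.

T = 3095 N, O_x = 2071 N, O_y = 1150 N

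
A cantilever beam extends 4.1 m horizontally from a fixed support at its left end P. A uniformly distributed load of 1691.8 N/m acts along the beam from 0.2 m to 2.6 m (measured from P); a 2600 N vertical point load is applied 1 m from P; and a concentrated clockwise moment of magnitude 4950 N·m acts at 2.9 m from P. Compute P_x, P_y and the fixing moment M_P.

P_x = 0, P_y = 6660 N, M_P = 13230 N·m

Resultant of the distributed load: 1691.8 × 2.4 = 4060.32 N at 1.4 m from P.
ΣF_x = 0: P_x = 0.
ΣF_y = 0: P_y − 1691.8·2.4 − 2600 = 0 → P_y = 6660 N.
ΣM about P: M_P − (1691.8·2.4)·1.4 − 2600·1 − 4950 = 0 → M_P = 13230 N·m.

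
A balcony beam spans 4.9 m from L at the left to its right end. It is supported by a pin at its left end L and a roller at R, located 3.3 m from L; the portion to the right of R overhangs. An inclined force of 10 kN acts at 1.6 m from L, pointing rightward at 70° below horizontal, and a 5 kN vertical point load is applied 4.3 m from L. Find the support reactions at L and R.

L_x = -3.420 kN, L_y = 3.326 kN, R_y = 11.07 kN

Moments about L: R_y·3.3 − 10·sin70°·1.6 − 5·4.3 = 0 → R_y = 36.5351/3.3 = 11.0712 ≈ 11.07 kN.
ΣF_y = 0: L_y + 11.0712 − 10·sin70° − 5 = 0 → L_y = 3.326 kN.
ΣF_x = 0: L_x + 10·cos70° = 0 → L_x = -3.420 kN.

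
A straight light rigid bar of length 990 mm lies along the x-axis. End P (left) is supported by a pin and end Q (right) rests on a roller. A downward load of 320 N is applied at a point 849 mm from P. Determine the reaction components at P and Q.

P_x = 0, P_y = 45.58 N, Q_y = 274.4 N

ΣM about P: Q_y·990 − 320·849 = 0 → Q_y = 271680/990 = 274.424 ≈ 274.4 N.
ΣF_y = 0: P_y + 274.424 − 320 = 0 → P_y = 45.58 N.
ΣF_x = 0: no horizontal applied forces, so P_x = 0.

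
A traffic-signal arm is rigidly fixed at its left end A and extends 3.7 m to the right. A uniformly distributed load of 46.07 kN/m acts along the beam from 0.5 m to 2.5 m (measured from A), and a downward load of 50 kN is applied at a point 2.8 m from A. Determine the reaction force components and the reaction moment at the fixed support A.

A_x = 0, A_y = 142.1 kN, M_A = 278.2 kN·m

Resultant of the distributed load: 46.07 × 2 = 92.14 kN at 1.5 m from A.
ΣF_x = 0: A_x = 0.
ΣF_y = 0: A_y − 46.07·2 − 50 = 0 → A_y = 142.1 kN.
ΣM about A: M_A − (46.07·2)·1.5 − 50·2.8 = 0 → M_A = 278.2 kN·m.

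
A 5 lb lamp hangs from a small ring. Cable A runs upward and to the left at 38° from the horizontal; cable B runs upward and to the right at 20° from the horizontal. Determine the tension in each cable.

T_A = 5.540 lb, T_B = 4.646 lb

ΣF_x = 0: −T_A·cos38° + T_B·cos20° = 0 → T_B = 0.838584·T_A.
ΣF_y = 0: T_A·sin38° + T_B·sin20° = 5.
Substitute: T_A·(0.615661 + 0.838584·0.34202) = 5 → T_A = 5.54033 ≈ 5.540 lb.
Then T_B = 0.838584 × 5.54033 = 4.646 lb.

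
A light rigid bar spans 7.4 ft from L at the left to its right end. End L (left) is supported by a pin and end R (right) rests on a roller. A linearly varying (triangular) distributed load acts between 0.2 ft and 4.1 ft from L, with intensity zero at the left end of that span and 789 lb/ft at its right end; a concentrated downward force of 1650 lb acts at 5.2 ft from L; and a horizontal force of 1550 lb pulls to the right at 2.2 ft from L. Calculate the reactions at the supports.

Resultant of the triangular load: ½ × 789 × 3.9 = 1538.55 lb, acting at 2.8 ft from L (one-third of the span from the peak).
ΣM about L: R_y·7.4 − (½·789·3.9)·2.8 − 1650·5.2 = 0 → R_y = 12887.94/7.4 = 1741.61 ≈ 1742 lb.
ΣF_y = 0: L_y + 1741.61 − ½·789·3.9 − 1650 = 0 → L_y = 1447 lb.
ΣF_x = 0: L_x + 1550 = 0 → L_x = -1550 lb.

L_x = -1550 lb, L_y = 1447 lb, R_y = 1742 lb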